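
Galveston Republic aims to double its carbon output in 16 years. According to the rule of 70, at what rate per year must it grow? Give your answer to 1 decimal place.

about 4.4% per year

70 / 16 ≈ 4.38, so about 4.4% per year.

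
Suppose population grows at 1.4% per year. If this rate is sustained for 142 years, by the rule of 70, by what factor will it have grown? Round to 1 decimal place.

7.2 times

Doubles every ≈ 50.00 years (70/1.4).
142 years is 2.84 doublings; 2^2.84 ≈ 7.2×.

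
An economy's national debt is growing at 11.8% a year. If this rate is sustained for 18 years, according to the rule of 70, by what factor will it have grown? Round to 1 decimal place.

around 8.2 times

Doubles every ≈ 5.93 years (70/11.8).
18 years is 3.04 doublings; 2^3.04 ≈ 8.2×.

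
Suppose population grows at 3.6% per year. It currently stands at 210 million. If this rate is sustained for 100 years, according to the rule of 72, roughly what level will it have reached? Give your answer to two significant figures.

It doubles every 72/3.6 ≈ 20.00 years, so 100 years is 5.00 doublings.
2^5.00 ≈ 32.00; 210 × 32.00 ≈ 6700 million.

approximately 6700 million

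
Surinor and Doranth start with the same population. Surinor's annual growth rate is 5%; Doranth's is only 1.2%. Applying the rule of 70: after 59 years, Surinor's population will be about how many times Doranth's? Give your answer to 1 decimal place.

Surinor pulls ahead at 3.8 pp per year, so the ratio doubles every 70/3.8 ≈ 18.42 years.
In 59 years that's 3.20 doublings: 2^3.20 ≈ 9.2.

9.2 times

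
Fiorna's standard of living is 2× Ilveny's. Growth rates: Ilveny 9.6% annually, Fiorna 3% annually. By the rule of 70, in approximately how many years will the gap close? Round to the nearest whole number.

11 years

What matters is the difference: 6.6 pp.
Rule of 70 on the gap: the ratio halves every 70/6.6 ≈ 10.61 years.
A 2× gap closes after 1 halving: 1 × 10.61 ≈ 11 years.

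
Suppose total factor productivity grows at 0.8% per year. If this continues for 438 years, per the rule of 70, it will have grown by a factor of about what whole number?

At 0.8% one doubling takes ≈ 87.50 years; 438 years is 5 of them, so ×32.

roughly 32 times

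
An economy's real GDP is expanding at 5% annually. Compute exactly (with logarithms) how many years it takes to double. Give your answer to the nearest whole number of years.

14 years

t = ln(2) / ln(1 + 0.05) = 0.6931 / 0.048790 ≈ 14.21.
≈ 14 years.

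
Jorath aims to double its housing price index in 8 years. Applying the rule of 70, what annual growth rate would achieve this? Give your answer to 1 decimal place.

around 8.8%

70 / 8 ≈ 8.75, so about 8.8% a year.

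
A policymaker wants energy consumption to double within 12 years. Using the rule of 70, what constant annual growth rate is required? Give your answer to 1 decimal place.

≈ 5.8%

70 / 12 ≈ 5.83, so about 5.8% a year.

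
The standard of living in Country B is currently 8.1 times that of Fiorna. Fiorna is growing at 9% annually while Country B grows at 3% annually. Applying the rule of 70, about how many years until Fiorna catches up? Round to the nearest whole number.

35 years

Fiorna gains on Country B at 9% − 3% = 6 points a year.
At that relative rate the gap halves every 70/6 ≈ 11.67 years.
An 8.1 times gap takes log₂(8.1) ≈ 3.02 halvings to close: 3.02 × 11.67 ≈ 35 years.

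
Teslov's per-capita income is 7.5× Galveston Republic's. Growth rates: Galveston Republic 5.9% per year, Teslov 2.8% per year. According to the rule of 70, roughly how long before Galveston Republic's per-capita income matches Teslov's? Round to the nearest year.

The growth-rate gap is 5.9% − 2.8% = 3.1 percentage points.
So the ratio between them halves every 70/3.1 ≈ 22.58 years.
A 7.5× gap takes log₂(7.5) ≈ 2.91 halvings to close: 2.91 × 22.58 ≈ 66 years.

around 66 years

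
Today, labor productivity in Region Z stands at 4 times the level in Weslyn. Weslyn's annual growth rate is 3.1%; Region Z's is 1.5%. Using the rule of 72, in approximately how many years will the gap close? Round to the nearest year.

about 90 years

Weslyn gains on Region Z at 3.1% − 1.5% = 1.6 points a year.
At that relative rate the gap halves every 72/1.6 ≈ 45.00 years.
A 4 times gap closes after 2 halvings: 2 × 45.00 ≈ 90 years.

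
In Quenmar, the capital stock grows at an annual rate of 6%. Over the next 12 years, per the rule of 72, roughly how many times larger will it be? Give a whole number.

72/6 ≈ 12.00 years per doubling.
12 years fits 1 doubling: 2^1 = 2.

2 times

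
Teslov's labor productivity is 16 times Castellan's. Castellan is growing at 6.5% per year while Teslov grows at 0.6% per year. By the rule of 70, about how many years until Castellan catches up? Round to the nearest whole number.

about 47 years

What matters is the difference: 5.9 pp.
Rule of 70 on the gap: the ratio halves every 70/5.9 ≈ 11.86 years.
A 16 times gap closes after 4 halvings: 4 × 11.86 ≈ 47 years.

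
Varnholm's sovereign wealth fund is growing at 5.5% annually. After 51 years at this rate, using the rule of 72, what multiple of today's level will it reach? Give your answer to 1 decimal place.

Doubling time ≈ 72/5.5 = 13.09 years.
51 years / 13.09 ≈ 3.90 doublings → factor 2^3.90 ≈ 14.9.

around 14.9 times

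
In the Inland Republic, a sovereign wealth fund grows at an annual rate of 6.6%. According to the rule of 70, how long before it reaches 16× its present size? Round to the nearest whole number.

Doubling time ≈ 70/6.6 = 10.61 years.
Getting to 16× needs 4 doublings: 4 × 10.61 ≈ 42 years.

42 years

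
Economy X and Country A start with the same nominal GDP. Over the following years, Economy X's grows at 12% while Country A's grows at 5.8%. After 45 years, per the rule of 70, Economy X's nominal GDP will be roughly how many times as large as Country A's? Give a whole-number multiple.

Economy X pulls ahead at 6.2 pp per year, so the ratio doubles every 70/6.2 ≈ 11.29 years.
In 45 years that's 3.99 doublings: 2^3.99 ≈ 16.

16 times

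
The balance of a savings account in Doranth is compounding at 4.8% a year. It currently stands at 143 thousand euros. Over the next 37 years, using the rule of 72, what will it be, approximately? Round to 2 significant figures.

roughly 790 thousand euros

Doubling time ≈ 72/4.8 = 15.00 years.
37 years is 37/15.00 ≈ 2.47 doublings, a factor of 2^2.47 ≈ 5.54.
143 × 5.54 ≈ 790 thousand euros.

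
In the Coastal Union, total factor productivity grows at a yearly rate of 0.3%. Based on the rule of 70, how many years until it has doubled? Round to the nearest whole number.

At 0.3%, doubling takes about 70/0.3 = 233.33 years.

roughly 233 years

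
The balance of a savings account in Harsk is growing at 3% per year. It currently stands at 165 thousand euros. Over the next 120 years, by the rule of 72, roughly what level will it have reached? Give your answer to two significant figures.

It doubles every 72/3 ≈ 24.00 years, so 120 years is 5.00 doublings.
2^5.00 ≈ 32.00; 165 × 32.00 ≈ 5300 thousand euros.

around 5300 thousand euros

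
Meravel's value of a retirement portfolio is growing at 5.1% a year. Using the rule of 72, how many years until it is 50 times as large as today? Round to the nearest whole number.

One doubling takes 72/5.1 = 14.12 years.
50× is log₂ 50 ≈ 5.64 doublings, so ≈ 5.64 × 14.12 = 80 years.

≈ 80 years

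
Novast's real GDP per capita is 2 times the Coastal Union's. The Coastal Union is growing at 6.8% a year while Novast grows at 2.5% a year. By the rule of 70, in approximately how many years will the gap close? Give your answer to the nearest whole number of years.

the Coastal Union gains on Novast at 6.8% − 2.5% = 4.3 points a year.
At that relative rate the gap halves every 70/4.3 ≈ 16.28 years.
A 2 times gap closes after 1 halving: 1 × 16.28 ≈ 16 years.

around 16 years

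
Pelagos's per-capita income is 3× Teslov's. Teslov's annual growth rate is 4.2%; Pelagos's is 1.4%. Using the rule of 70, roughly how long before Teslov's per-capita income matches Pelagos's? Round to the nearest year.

What matters is the difference: 2.8 pp.
Rule of 70 on the gap: the ratio halves every 70/2.8 ≈ 25.00 years.
A 3× gap takes log₂(3) ≈ 1.58 halvings to close: 1.58 × 25.00 ≈ 40 years.

40 years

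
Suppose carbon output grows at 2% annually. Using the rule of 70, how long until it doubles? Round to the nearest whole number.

approximately 35 years

Doubling time ≈ 70 / 2 = 35.00 years.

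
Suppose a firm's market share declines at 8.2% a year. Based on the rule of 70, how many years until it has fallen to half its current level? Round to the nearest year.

Halving time ≈ 70 / 8.2 = 8.54 → 9 years.

approximately 9 years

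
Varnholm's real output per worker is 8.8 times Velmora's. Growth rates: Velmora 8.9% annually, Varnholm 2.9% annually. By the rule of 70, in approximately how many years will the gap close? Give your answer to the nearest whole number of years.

roughly 37 years

What matters is the difference: 6 pp.
Rule of 70 on the gap: the ratio halves every 70/6 ≈ 11.67 years.
An 8.8 times gap takes log₂(8.8) ≈ 3.14 halvings to close: 3.14 × 11.67 ≈ 37 years.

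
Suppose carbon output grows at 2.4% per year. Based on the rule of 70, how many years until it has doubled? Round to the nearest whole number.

around 29 years

Doubling time ≈ 70 / 2.4 = 29.17 years.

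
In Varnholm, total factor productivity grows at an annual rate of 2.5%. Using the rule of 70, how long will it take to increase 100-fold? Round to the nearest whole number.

Doubling time ≈ 70/2.5 = 28.00 years.
100× is log₂ 100 ≈ 6.64 doublings, so ≈ 6.64 × 28.00 = 186 years.

roughly 186 years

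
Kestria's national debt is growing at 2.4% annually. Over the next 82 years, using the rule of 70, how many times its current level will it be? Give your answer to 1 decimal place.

around 7.0 times

Doubling time ≈ 70/2.4 = 29.17 years.
82 years / 29.17 ≈ 2.81 doublings → factor 2^2.81 ≈ 7.0.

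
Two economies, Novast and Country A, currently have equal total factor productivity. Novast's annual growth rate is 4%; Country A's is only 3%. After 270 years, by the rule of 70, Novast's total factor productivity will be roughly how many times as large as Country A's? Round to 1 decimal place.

Novast pulls ahead at 1 pp per year, so the ratio doubles every 70/1 ≈ 70.00 years.
In 270 years that's 3.86 doublings: 2^3.86 ≈ 14.5.

about 14.5 times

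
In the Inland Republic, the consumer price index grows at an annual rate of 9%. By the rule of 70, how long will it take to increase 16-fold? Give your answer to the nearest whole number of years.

≈ 31 years

Doubling time ≈ 70/9 = 7.78 years.
16 = 2^4, so 4 doublings → 31 years.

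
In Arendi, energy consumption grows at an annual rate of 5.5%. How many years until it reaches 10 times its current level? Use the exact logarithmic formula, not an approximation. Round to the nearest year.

t = ln(10) / ln(1 + 0.055) = 2.3026 / 0.053541 ≈ 43.01.
≈ 43 years.

43 years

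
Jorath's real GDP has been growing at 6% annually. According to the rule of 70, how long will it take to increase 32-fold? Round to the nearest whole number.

about 58 years

One doubling takes 70/6 = 11.67 years.
32 = 2^5, so 5 doublings → 58 years.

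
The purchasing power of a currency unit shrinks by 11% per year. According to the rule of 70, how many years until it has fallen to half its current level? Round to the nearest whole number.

Halving time ≈ 70 / 11 = 6.36 → 6 years.

around 6 years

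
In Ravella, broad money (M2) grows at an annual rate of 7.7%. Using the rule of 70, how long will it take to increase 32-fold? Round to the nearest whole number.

At 7.7% it doubles every 70/7.7 ≈ 9.09 years.
32 = 2^5, so 5 doublings → 45 years.

about 45 years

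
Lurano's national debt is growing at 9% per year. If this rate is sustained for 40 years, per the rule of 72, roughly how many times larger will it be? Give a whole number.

72/9 ≈ 8.00 years per doubling.
40 years fits 5 doublings: 2^5 = 32.

about 32 times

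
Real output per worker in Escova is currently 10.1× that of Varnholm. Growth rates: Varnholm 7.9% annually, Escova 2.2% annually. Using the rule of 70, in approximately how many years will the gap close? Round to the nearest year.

≈ 41 years

Varnholm gains on Escova at 7.9% − 2.2% = 5.7 points a year.
At that relative rate the gap halves every 70/5.7 ≈ 12.28 years.
A 10.1× gap takes log₂(10.1) ≈ 3.34 halvings to close: 3.34 × 12.28 ≈ 41 years.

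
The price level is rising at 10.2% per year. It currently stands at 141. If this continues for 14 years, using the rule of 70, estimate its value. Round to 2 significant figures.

approximately 580

Doubling time ≈ 70/10.2 = 6.86 years.
14 years is 14/6.86 ≈ 2.04 doublings, a factor of 2^2.04 ≈ 4.11.
141 × 4.11 ≈ 580.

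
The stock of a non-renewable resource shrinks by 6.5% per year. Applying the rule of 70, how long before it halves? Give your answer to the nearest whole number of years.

approximately 11 years

Halving time ≈ 70 / 6.5 = 10.77 → 11 years.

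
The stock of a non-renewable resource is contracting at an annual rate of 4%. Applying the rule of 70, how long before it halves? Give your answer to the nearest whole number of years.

Halving time ≈ 70 / 4 = 17.50 → 18 years.

approximately 18 years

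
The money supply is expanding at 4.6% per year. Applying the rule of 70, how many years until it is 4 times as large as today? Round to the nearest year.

Doubling time ≈ 70/4.6 = 15.22 years.
4 = 2^2, so 2 doublings → 30 years.

roughly 30 years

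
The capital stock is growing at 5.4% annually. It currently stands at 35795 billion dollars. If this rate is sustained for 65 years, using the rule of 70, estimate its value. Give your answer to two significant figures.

≈ 1200000 billion dollars

Doubling time ≈ 70/5.4 = 12.96 years.
65 years is 65/12.96 ≈ 5.02 doublings, a factor of 2^5.02 ≈ 32.45.
35795 × 32.45 ≈ 1200000 billion dollars.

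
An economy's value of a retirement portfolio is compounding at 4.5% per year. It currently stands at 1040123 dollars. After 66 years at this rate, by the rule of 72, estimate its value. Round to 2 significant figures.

18000000 dollars

Doubling time ≈ 72/4.5 = 16.00 years.
66 years is 66/16.00 ≈ 4.13 doublings, a factor of 2^4.13 ≈ 17.51.
1040123 × 17.51 ≈ 18000000 dollars.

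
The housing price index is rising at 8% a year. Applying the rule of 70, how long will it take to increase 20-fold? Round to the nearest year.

38 years

One doubling takes 70/8 = 8.75 years.
20× is log₂ 20 ≈ 4.32 doublings, so ≈ 4.32 × 8.75 = 38 years.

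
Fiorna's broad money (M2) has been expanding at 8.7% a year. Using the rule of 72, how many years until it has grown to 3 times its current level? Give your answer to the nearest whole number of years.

One doubling takes 72/8.7 = 8.28 years.
3× is log₂ 3 ≈ 1.58 doublings, so ≈ 1.58 × 8.28 = 13 years.

roughly 13 years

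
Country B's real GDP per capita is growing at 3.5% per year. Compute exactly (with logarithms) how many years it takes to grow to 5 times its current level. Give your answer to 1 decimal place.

46.8 years

t = ln(5) / ln(1 + 0.035) = 1.6094 / 0.034401 ≈ 46.78.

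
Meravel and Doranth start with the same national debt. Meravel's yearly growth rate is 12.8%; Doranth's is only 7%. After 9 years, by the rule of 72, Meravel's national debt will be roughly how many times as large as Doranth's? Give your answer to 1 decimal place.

Rate gap = 12.8% − 7% = 5.8 points.
The ratio doubles every 72/5.8 ≈ 12.41 years.
9/12.41 ≈ 0.73 doublings → ratio ≈ 2^0.73 ≈ 1.7.

approximately 1.7 times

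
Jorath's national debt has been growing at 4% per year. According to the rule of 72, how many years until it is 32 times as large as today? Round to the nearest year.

Doubling time ≈ 72/4 = 18.00 years.
32× is 5 doublings, so 5 × 18.00 ≈ 90 years.

≈ 90 years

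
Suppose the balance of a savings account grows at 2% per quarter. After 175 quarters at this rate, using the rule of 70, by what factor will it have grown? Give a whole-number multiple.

At 2% one doubling takes ≈ 35.00 quarters; 175 quarters is 5 of them, so ×32.

around 32 times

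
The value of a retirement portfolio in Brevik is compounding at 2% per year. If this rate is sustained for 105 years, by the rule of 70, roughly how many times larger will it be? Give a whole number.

about 8 times

Doubling time ≈ 70/2 = 35.00 years.
105/35.00 ≈ 3 doublings, so about 2^3 = 8×.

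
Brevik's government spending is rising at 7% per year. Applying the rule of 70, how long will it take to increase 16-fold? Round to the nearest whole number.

around 40 years

Doubling time ≈ 70/7 = 10.00 years.
Getting to 16× needs 4 doublings: 4 × 10.00 ≈ 40 years.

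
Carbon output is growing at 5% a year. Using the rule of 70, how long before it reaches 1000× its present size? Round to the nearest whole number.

Doubling time ≈ 70/5 = 14.00 years.
1000× is log₂ 1000 ≈ 9.97 doublings, so ≈ 9.97 × 14.00 = 140 years.

≈ 140 years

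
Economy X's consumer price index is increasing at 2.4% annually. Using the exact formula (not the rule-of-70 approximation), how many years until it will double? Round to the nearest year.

29 years

t = ln(2) / ln(1 + 0.024) = 0.6931 / 0.023717 ≈ 29.22.
≈ 29 years.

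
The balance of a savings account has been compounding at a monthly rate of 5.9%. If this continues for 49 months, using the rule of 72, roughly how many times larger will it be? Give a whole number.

72/5.9 ≈ 12.20 months per doubling.
49 months fits 4 doublings: 2^4 = 16.

16 times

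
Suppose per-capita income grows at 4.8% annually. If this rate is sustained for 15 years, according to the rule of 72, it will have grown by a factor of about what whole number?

72/4.8 ≈ 15.00 years per doubling.
15 years fits 1 doubling: 2^1 = 2.

around 2 times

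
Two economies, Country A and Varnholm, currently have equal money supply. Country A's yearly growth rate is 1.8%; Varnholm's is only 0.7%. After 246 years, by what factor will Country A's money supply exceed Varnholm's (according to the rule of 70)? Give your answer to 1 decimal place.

≈ 14.6 times

Only the 1.1-point difference matters.
70/1.1 ≈ 63.64 years per doubling of the ratio; 246 years gives 3.87 doublings, so ≈ 14.6×.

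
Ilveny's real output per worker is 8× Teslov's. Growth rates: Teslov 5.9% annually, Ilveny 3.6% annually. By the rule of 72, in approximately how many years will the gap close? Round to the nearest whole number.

Teslov gains on Ilveny at 5.9% − 3.6% = 2.3 points a year.
At that relative rate the gap halves every 72/2.3 ≈ 31.30 years.
An 8× gap closes after 3 halvings: 3 × 31.30 ≈ 94 years.

≈ 94 years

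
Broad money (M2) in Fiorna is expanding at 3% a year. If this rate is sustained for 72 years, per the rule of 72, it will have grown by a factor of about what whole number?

72/3 ≈ 24.00 years per doubling.
72 years fits 3 doublings: 2^3 = 8.

around 8 times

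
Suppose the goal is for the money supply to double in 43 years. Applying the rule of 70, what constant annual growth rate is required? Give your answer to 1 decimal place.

70 / 43 ≈ 1.63, so about 1.6% annually.

≈ 1.6% annually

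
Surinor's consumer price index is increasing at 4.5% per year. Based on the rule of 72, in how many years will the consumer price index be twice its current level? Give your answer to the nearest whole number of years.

approximately 16 years

At 4.5%, doubling takes about 72/4.5 = 16.00 years.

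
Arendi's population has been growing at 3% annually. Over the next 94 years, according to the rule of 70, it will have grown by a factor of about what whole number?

≈ 16 times

70/3 ≈ 23.33 years per doubling.
94 years fits 4 doublings: 2^4 = 16.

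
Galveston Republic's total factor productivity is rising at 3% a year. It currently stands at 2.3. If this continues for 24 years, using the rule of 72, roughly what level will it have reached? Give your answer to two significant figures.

roughly 4.6

It doubles every 72/3 ≈ 24.00 years, so 24 years is 1.00 doublings.
2^1.00 ≈ 2.00; 2.3 × 2.00 ≈ 4.6.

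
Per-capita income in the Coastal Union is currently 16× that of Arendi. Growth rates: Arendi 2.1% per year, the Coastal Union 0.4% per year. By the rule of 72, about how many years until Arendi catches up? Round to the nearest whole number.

≈ 169 years

What matters is the difference: 1.7 pp.
Rule of 72 on the gap: the ratio halves every 72/1.7 ≈ 42.35 years.
A 16× gap closes after 4 halvings: 4 × 42.35 ≈ 169 years.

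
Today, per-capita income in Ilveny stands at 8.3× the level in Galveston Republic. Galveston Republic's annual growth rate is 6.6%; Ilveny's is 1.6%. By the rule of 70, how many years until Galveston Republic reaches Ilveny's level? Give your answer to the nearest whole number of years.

≈ 43 years

Galveston Republic gains on Ilveny at 6.6% − 1.6% = 5 points a year.
At that relative rate the gap halves every 70/5 ≈ 14.00 years.
An 8.3× gap takes log₂(8.3) ≈ 3.05 halvings to close: 3.05 × 14.00 ≈ 43 years.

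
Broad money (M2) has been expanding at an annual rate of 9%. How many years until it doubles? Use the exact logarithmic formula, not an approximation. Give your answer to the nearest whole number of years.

8 years

t = ln(2) / ln(1 + 0.09) = 0.6931 / 0.086178 ≈ 8.04.
≈ 8 years.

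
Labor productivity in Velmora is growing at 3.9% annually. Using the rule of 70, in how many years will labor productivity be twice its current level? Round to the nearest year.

roughly 18 years

Doubling time ≈ 70 / 3.9 = 17.95 years.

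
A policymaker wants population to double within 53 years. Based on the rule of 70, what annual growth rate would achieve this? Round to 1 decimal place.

roughly 1.3%

70 / 53 ≈ 1.32, so about 1.3% annually.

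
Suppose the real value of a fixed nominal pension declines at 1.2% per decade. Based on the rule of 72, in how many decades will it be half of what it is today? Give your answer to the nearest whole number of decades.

The rule works in reverse for decay: 72/1.2 ≈ 60.00 decades to halve.

roughly 60 decades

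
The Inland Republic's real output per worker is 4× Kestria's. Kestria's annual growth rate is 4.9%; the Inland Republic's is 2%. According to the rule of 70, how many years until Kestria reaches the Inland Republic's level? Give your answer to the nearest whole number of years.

48 years

What matters is the difference: 2.9 pp.
Rule of 70 on the gap: the ratio halves every 70/2.9 ≈ 24.14 years.
A 4× gap closes after 2 halvings: 2 × 24.14 ≈ 48 years.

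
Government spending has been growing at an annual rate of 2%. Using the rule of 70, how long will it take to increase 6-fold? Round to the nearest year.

At 2% it doubles every 70/2 ≈ 35.00 years.
Reaching 6× takes log₂(6) ≈ 2.58 doublings.
2.58 × 35.00 ≈ 90 years.

about 90 years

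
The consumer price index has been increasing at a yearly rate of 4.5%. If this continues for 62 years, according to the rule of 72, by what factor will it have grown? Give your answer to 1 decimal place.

Doubling time ≈ 72/4.5 = 16.00 years.
62 years / 16.00 ≈ 3.88 doublings → factor 2^3.88 ≈ 14.7.

approximately 14.7 times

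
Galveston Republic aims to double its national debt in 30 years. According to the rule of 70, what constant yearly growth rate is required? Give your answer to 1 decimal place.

70 / 30 ≈ 2.33, so about 2.3% per year.

approximately 2.3%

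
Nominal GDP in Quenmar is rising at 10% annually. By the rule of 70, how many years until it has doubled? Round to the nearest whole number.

approximately 7 years

Doubling time ≈ 70 / 10 = 7.00 years.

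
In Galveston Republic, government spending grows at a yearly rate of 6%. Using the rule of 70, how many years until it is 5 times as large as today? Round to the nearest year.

roughly 27 years

Doubling time ≈ 70/6 = 11.67 years.
5× is log₂ 5 ≈ 2.32 doublings, so ≈ 2.32 × 11.67 = 27 years.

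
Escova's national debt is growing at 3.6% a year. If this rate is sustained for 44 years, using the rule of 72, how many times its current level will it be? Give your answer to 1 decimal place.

Doubles every ≈ 20.00 years (72/3.6).
44 years is 2.20 doublings; 2^2.20 ≈ 4.6×.

around 4.6 times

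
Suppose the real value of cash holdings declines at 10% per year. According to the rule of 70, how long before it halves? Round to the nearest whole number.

roughly 7 years

The rule works in reverse for decay: 70/10 ≈ 7.00 years to halve.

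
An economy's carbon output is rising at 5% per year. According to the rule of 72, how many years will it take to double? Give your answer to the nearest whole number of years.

At 5%, doubling takes about 72/5 = 14.40 years.

approximately 14 years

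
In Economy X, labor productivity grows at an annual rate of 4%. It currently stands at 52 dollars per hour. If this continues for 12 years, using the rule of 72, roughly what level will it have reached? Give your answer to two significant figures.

approximately 83 dollars per hour

It doubles every 72/4 ≈ 18.00 years, so 12 years is 0.67 doublings.
2^0.67 ≈ 1.59; 52 × 1.59 ≈ 83 dollars per hour.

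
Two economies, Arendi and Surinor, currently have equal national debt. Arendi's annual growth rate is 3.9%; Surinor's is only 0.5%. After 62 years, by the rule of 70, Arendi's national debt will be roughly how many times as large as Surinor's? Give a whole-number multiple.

Rate gap = 3.9% − 0.5% = 3.4 points.
The ratio doubles every 70/3.4 ≈ 20.59 years.
62/20.59 ≈ 3.01 doublings → ratio ≈ 2^3.01 ≈ 8.

around 8 times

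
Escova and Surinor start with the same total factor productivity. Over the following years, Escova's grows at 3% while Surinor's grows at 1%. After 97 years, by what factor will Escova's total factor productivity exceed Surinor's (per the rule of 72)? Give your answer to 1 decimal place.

6.5 times

Only the 2-point difference matters.
72/2 ≈ 36.00 years per doubling of the ratio; 97 years gives 2.69 doublings, so ≈ 6.5×.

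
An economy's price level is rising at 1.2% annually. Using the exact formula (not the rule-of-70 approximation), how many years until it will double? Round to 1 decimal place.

t = ln(2) / ln(1 + 0.012) = 0.6931 / 0.011929 ≈ 58.10.

58.1 years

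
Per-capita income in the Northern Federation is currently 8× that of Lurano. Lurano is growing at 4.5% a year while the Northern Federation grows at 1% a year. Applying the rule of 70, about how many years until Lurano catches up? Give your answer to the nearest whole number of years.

What matters is the difference: 3.5 pp.
Rule of 70 on the gap: the ratio halves every 70/3.5 ≈ 20.00 years.
An 8× gap closes after 3 halvings: 3 × 20.00 ≈ 60 years.

≈ 60 years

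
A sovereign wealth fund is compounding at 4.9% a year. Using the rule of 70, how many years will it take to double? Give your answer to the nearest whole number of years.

14 years

At 4.9%, doubling takes about 70/4.9 = 14.29 years.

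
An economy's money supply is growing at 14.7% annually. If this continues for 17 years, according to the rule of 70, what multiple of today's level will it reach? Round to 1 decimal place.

around 11.9 times

Doubles every ≈ 4.76 years (70/14.7).
17 years is 3.57 doublings; 2^3.57 ≈ 11.9×.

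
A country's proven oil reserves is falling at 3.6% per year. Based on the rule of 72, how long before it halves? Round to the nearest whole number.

about 20 years

Halving time ≈ 72 / 3.6 = 20.00 → 20 years.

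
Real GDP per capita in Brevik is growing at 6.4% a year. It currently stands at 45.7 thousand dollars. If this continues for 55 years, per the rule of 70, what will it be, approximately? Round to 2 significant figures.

Doubling time ≈ 70/6.4 = 10.94 years.
55 years is 55/10.94 ≈ 5.03 doublings, a factor of 2^5.03 ≈ 32.67.
45.7 × 32.67 ≈ 1500 thousand dollars.

1500 thousand dollars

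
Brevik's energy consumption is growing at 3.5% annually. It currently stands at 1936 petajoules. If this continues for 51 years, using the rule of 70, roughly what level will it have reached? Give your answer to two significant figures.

roughly 11000 petajoules

Doubling time ≈ 70/3.5 = 20.00 years.
51 years is 51/20.00 ≈ 2.55 doublings, a factor of 2^2.55 ≈ 5.86.
1936 × 5.86 ≈ 11000 petajoules.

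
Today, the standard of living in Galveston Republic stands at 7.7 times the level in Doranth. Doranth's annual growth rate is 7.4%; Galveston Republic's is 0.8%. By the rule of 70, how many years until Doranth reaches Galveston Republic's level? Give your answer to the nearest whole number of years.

The growth-rate gap is 7.4% − 0.8% = 6.6 percentage points.
So the ratio between them halves every 70/6.6 ≈ 10.61 years.
A 7.7 times gap takes log₂(7.7) ≈ 2.94 halvings to close: 2.94 × 10.61 ≈ 31 years.

31 years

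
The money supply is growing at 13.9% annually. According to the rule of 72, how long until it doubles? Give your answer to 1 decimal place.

72/13.9 ≈ 5.18, so it doubles roughly every 5.2 years.

about 5.2 years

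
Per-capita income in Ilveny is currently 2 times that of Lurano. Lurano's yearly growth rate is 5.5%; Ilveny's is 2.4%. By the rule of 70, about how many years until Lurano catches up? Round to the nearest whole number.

Lurano gains on Ilveny at 5.5% − 2.4% = 3.1 points a year.
At that relative rate the gap halves every 70/3.1 ≈ 22.58 years.
A 2 times gap closes after 1 halving: 1 × 22.58 ≈ 23 years.

23 years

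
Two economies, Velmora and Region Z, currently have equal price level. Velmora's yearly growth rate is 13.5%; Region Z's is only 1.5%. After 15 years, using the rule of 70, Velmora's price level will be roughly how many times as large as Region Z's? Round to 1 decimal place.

about 5.9 times

Rate gap = 13.5% − 1.5% = 12 points.
The ratio doubles every 70/12 ≈ 5.83 years.
15/5.83 ≈ 2.57 doublings → ratio ≈ 2^2.57 ≈ 5.9.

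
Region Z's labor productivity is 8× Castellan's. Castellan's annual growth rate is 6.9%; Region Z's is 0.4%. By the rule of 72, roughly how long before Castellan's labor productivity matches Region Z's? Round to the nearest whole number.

The growth-rate gap is 6.9% − 0.4% = 6.5 percentage points.
So the ratio between them halves every 72/6.5 ≈ 11.08 years.
An 8× gap closes after 3 halvings: 3 × 11.08 ≈ 33 years.

roughly 33 years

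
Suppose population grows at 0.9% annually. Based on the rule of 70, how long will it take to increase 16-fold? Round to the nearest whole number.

around 311 years

Doubling time ≈ 70/0.9 = 77.78 years.
16× is 4 doublings, so 4 × 77.78 ≈ 311 years.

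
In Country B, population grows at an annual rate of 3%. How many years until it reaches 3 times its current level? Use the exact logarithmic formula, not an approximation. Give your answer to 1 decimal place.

37.2 years

t = ln(3) / ln(1 + 0.03) = 1.0986 / 0.029559 ≈ 37.17.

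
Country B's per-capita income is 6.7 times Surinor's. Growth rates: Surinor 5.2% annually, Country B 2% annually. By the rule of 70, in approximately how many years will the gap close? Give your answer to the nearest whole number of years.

What matters is the difference: 3.2 pp.
Rule of 70 on the gap: the ratio halves every 70/3.2 ≈ 21.88 years.
A 6.7 times gap takes log₂(6.7) ≈ 2.74 halvings to close: 2.74 × 21.88 ≈ 60 years.

≈ 60 years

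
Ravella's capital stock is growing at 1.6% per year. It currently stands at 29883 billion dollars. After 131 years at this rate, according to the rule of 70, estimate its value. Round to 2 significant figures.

It doubles every 70/1.6 ≈ 43.75 years, so 131 years is 2.99 doublings.
2^2.99 ≈ 7.94; 29883 × 7.94 ≈ 240000 billion dollars.

240000 billion dollars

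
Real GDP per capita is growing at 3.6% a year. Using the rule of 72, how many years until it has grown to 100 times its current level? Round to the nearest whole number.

around 133 years

One doubling takes 72/3.6 = 20.00 years.
Reaching 100× takes log₂(100) ≈ 6.64 doublings.
6.64 × 20.00 ≈ 133 years.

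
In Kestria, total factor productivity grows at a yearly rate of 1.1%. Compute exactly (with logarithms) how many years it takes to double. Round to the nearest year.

t = ln(2) / ln(1 + 0.011) = 0.6931 / 0.010940 ≈ 63.35.
≈ 63 years.

63 years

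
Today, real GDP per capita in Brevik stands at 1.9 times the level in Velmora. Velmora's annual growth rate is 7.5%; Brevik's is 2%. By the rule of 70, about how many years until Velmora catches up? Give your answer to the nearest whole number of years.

The growth-rate gap is 7.5% − 2% = 5.5 percentage points.
So the ratio between them halves every 70/5.5 ≈ 12.73 years.
A 1.9 times gap takes log₂(1.9) ≈ 0.93 halvings to close: 0.93 × 12.73 ≈ 12 years.

about 12 years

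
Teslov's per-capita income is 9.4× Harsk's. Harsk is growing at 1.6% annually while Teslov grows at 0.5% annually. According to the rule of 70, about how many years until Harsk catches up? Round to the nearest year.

roughly 206 years

The growth-rate gap is 1.6% − 0.5% = 1.1 percentage points.
So the ratio between them halves every 70/1.1 ≈ 63.64 years.
A 9.4× gap takes log₂(9.4) ≈ 3.23 halvings to close: 3.23 × 63.64 ≈ 206 years.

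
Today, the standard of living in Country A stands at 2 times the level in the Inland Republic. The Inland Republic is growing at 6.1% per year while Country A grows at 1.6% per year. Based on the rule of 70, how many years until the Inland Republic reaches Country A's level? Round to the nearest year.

What matters is the difference: 4.5 pp.
Rule of 70 on the gap: the ratio halves every 70/4.5 ≈ 15.56 years.
A 2 times gap closes after 1 halving: 1 × 15.56 ≈ 16 years.

16 years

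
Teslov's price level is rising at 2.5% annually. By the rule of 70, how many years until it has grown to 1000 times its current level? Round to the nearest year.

At 2.5% it doubles every 70/2.5 ≈ 28.00 years.
1000× is log₂ 1000 ≈ 9.97 doublings, so ≈ 9.97 × 28.00 = 279 years.

≈ 279 years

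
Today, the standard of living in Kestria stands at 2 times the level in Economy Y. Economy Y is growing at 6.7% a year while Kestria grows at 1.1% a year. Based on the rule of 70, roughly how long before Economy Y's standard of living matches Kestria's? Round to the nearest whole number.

Economy Y gains on Kestria at 6.7% − 1.1% = 5.6 points a year.
At that relative rate the gap halves every 70/5.6 ≈ 12.50 years.
A 2 times gap closes after 1 halving: 1 × 12.50 ≈ 13 years.

≈ 13 years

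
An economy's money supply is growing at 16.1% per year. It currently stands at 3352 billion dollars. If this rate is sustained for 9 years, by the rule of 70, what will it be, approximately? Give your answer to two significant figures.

Doubling time ≈ 70/16.1 = 4.35 years.
9 years is 9/4.35 ≈ 2.07 doublings, a factor of 2^2.07 ≈ 4.20.
3352 × 4.20 ≈ 14000 billion dollars.

roughly 14000 billion dollars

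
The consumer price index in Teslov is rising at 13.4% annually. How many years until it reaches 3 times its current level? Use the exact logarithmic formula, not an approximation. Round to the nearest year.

t = ln(3) / ln(1 + 0.134) = 1.0986 / 0.125751 ≈ 8.74.
≈ 9 years.

9 years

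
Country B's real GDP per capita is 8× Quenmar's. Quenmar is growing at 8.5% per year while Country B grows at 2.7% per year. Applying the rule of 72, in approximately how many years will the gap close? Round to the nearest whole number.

What matters is the difference: 5.8 pp.
Rule of 72 on the gap: the ratio halves every 72/5.8 ≈ 12.41 years.
An 8× gap closes after 3 halvings: 3 × 12.41 ≈ 37 years.

≈ 37 years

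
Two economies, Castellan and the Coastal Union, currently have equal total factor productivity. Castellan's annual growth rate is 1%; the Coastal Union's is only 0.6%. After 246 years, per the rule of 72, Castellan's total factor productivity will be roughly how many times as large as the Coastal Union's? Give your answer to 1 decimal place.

roughly 2.6 times

Only the 0.4-point difference matters.
72/0.4 ≈ 180.00 years per doubling of the ratio; 246 years gives 1.37 doublings, so ≈ 2.6×.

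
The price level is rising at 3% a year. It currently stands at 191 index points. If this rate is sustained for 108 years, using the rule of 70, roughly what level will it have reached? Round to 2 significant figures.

Doubling time ≈ 70/3 = 23.33 years.
108 years is 108/23.33 ≈ 4.63 doublings, a factor of 2^4.63 ≈ 24.76.
191 × 24.76 ≈ 4700 index points.

about 4700 index points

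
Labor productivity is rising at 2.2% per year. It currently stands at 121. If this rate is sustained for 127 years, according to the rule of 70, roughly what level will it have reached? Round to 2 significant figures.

It doubles every 70/2.2 ≈ 31.82 years, so 127 years is 3.99 doublings.
2^3.99 ≈ 15.89; 121 × 15.89 ≈ 1900.

≈ 1900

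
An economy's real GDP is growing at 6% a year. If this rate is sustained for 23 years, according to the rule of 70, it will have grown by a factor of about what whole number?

At 6% one doubling takes ≈ 11.67 years; 23 years is 2 of them, so ×4.

about 4 times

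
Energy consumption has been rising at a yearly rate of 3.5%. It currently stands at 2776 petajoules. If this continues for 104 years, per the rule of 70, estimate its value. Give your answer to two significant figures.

It doubles every 70/3.5 ≈ 20.00 years, so 104 years is 5.20 doublings.
2^5.20 ≈ 36.76; 2776 × 36.76 ≈ 100000 petajoules.

roughly 100000 petajoules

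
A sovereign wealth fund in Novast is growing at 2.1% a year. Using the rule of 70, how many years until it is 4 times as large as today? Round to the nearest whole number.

about 67 years

One doubling takes 70/2.1 = 33.33 years.
4× is 2 doublings, so 2 × 33.33 ≈ 67 years.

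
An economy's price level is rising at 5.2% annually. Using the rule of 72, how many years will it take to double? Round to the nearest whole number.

approximately 14 years

At 5.2%, doubling takes about 72/5.2 = 13.85 years.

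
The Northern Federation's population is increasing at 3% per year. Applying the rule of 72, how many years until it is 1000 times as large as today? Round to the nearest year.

At 3% it doubles every 72/3 ≈ 24.00 years.
Reaching 1000× takes log₂(1000) ≈ 9.97 doublings.
9.97 × 24.00 ≈ 239 years.

approximately 239 years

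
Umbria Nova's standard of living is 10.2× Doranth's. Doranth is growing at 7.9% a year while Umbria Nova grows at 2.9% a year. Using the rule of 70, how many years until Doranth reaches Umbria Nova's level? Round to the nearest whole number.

The growth-rate gap is 7.9% − 2.9% = 5 percentage points.
So the ratio between them halves every 70/5 ≈ 14.00 years.
A 10.2× gap takes log₂(10.2) ≈ 3.35 halvings to close: 3.35 × 14.00 ≈ 47 years.

47 years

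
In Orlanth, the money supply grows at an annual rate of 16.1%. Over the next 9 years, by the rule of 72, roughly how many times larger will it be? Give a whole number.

72/16.1 ≈ 4.47 years per doubling.
9 years fits 2 doublings: 2^2 = 4.

roughly 4 times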